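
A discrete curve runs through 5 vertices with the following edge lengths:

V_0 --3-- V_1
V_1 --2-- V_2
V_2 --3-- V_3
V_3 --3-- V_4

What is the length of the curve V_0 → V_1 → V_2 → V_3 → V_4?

Arc length = 3 + 2 + 3 + 3 = 11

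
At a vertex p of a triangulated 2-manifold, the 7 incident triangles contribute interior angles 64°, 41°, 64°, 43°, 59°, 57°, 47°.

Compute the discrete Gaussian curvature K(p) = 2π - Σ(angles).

Sum of angles = 375°. K = 360° - 375° = -15° = -π/12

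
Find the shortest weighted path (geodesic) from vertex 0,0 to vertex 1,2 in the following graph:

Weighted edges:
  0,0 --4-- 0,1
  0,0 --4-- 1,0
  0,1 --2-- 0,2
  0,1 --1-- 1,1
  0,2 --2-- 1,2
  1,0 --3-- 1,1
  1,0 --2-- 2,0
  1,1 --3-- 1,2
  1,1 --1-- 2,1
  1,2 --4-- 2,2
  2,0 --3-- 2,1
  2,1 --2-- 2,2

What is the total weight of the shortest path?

Shortest path: 0,0 → 0,1 → 1,1 → 1,2, total weight = 8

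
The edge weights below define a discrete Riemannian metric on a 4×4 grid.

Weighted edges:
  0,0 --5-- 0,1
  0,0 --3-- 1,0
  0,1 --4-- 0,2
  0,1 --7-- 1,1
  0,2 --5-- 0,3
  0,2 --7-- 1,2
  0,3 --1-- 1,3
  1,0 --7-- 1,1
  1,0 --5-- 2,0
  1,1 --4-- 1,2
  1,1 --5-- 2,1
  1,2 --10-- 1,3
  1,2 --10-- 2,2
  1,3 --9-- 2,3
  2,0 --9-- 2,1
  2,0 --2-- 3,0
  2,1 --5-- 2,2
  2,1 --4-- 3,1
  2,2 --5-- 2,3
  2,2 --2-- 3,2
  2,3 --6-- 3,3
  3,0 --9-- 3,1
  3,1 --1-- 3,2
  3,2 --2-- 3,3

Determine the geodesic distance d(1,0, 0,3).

Shortest path: 1,0 → 0,0 → 0,1 → 0,2 → 0,3, total weight = 17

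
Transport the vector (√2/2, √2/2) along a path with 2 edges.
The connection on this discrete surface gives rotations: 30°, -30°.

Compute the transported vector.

Total rotation: 30° + (-30°) = 0°. Final vector: (0.7071, 0.7071)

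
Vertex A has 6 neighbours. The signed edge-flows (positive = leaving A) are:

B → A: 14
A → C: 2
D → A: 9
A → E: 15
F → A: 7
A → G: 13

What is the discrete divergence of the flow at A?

Divergence = sum of outgoing flows = (-14) + 2 + (-9) + 15 + (-7) + 13 = 0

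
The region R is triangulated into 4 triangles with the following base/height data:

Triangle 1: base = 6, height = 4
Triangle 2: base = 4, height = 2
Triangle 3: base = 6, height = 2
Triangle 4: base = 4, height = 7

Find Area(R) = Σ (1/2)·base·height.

(1/2)×6×4 + (1/2)×4×2 + (1/2)×6×2 + (1/2)×4×7 = 36.0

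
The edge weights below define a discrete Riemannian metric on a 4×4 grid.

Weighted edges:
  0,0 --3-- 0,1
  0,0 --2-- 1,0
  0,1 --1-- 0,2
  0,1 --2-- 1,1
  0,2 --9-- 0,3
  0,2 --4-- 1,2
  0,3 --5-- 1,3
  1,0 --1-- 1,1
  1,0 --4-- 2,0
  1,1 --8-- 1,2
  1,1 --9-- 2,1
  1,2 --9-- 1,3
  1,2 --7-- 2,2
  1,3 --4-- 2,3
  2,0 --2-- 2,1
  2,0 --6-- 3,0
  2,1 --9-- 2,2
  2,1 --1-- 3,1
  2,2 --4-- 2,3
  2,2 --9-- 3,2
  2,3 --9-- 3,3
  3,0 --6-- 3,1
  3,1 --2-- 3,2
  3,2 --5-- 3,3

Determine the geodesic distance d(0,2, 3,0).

Shortest path: 0,2 → 0,1 → 1,1 → 1,0 → 2,0 → 3,0, total weight = 14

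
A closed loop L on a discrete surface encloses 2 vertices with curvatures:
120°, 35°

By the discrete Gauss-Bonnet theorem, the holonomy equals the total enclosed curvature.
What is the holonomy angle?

Holonomy = total enclosed curvature = 120° + 35° = 155°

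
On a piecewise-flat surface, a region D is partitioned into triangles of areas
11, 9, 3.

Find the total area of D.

11 + 9 + 3 = 23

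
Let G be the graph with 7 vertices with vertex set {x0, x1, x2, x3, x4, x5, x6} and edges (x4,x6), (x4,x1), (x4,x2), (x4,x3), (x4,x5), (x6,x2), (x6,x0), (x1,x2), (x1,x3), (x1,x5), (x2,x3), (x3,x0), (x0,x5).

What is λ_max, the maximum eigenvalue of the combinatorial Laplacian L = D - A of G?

Degrees: deg(x0) = 3, deg(x1) = 4, deg(x2) = 4, deg(x3) = 4, deg(x4) = 5, deg(x5) = 3, deg(x6) = 3.
L = D − A with rows/columns ordered (x0, x1, x2, x3, x4, x5, x6):
  [ 3,  0,  0, -1,  0, -1, -1]
  [ 0,  4, -1, -1, -1, -1,  0]
  [ 0, -1,  4, -1, -1,  0, -1]
  [-1, -1, -1,  4, -1,  0,  0]
  [ 0, -1, -1, -1,  5, -1, -1]
  [-1, -1,  0,  0, -1,  3,  0]
  [-1,  0, -1,  0, -1,  0,  3]
Characteristic polynomial: det(λI − L) = λ(λ² − 8λ + 14)²(λ² − 10λ + 23).
Roots: λ = 0; (λ² − 8λ + 14) = 0 ⇒ λ = 4 ± √2 ≈ 2.5858, 5.4142 (multiplicity 2); (λ² − 10λ + 23) = 0 ⇒ λ = 5 ± √2 ≈ 3.5858, 6.4142.
(Check: the roots sum (with multiplicity) to 26, matching trace L = Σdeg = 2·13 = 26.)
Laplacian eigenvalues: [0.0, 2.5858, 2.5858, 3.5858, 5.4142, 5.4142, 6.4142]. Largest eigenvalue (spectral radius) = 6.4142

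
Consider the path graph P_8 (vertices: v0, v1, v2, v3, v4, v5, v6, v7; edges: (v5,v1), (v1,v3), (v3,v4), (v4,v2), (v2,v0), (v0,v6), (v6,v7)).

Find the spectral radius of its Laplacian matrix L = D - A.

The path graph P_n has Laplacian eigenvalues λ_k = 2 − 2cos(kπ/n), k = 0, 1, …, n−1. Here n = 8:
k=0: 2 − 2cos(0) = 0.0; k=1: 2 − 2cos(π/8) = 0.1522; k=2: 2 − 2cos(π/4) = 0.5858; k=3: 2 − 2cos(3π/8) = 1.2346; k=4: 2 − 2cos(π/2) = 2.0; k=5: 2 − 2cos(5π/8) = 2.7654; k=6: 2 − 2cos(3π/4) = 3.4142; k=7: 2 − 2cos(7π/8) = 3.8478.
Laplacian eigenvalues: [0.0, 0.1522, 0.5858, 1.2346, 2.0, 2.7654, 3.4142, 3.8478]. Largest eigenvalue (spectral radius) = 3.8478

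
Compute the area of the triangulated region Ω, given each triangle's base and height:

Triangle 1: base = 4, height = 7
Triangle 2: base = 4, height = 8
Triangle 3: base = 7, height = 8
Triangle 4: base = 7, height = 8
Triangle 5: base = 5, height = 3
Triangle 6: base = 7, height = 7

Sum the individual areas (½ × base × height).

(1/2)×4×7 + (1/2)×4×8 + (1/2)×7×8 + (1/2)×7×8 + (1/2)×5×3 + (1/2)×7×7 = 118.0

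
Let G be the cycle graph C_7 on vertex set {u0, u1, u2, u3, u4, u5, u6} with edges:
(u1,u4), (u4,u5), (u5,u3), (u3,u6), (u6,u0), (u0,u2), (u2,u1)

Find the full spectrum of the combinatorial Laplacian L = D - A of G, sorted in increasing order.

The cycle graph C_n has Laplacian eigenvalues λ_k = 2 − 2cos(2πk/n), k = 0, 1, …, n−1. Here n = 7:
k=0: 2 − 2cos(0) = 0.0; k=1: 2 − 2cos(2π/7) = 0.753; k=2: 2 − 2cos(4π/7) = 2.445; k=3: 2 − 2cos(6π/7) = 3.8019; k=4: 2 − 2cos(8π/7) = 3.8019; k=5: 2 − 2cos(10π/7) = 2.445; k=6: 2 − 2cos(12π/7) = 0.753.
Laplacian eigenvalues (increasing order): [0.0, 0.753, 0.753, 2.445, 2.445, 3.8019, 3.8019]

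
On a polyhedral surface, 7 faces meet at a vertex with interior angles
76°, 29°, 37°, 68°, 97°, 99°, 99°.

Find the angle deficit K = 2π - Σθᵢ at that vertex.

Sum of angles = 505°. K = 360° - 505° = -145° = -29π/36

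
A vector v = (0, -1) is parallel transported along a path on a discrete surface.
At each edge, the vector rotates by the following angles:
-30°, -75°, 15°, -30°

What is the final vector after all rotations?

Total rotation: (-30°) + (-75°) + 15° + (-30°) = -120°. Final vector: (-0.8660, 0.5000)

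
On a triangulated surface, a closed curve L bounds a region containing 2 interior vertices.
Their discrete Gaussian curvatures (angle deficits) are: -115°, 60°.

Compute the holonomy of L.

Holonomy = total enclosed curvature = (-115°) + 60° = -55°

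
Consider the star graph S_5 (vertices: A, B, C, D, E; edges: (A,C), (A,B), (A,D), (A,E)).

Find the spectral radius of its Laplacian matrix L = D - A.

The star S_5 is the complete bipartite graph K_{1,4} (one hub of degree 4, 4 leaves of degree 1). The Laplacian spectrum of K_{p,q} is 0, p (multiplicity q−1), q (multiplicity p−1), p+q. With p = 1, q = 4: 0 once, 1 with multiplicity 3, and 5 once. (Check: trace L = sum of degrees = 8 = 3·1 + 5.)
Laplacian eigenvalues: [0.0, 1.0, 1.0, 1.0, 5.0]. Largest eigenvalue (spectral radius) = 5.0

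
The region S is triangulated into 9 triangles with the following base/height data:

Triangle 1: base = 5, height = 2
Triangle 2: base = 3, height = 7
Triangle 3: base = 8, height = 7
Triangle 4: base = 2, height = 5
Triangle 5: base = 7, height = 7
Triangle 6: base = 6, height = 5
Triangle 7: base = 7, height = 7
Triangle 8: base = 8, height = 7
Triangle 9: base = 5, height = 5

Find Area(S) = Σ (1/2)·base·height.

(1/2)×5×2 + (1/2)×3×7 + (1/2)×8×7 + (1/2)×2×5 + (1/2)×7×7 + (1/2)×6×5 + (1/2)×7×7 + (1/2)×8×7 + (1/2)×5×5 = 153.0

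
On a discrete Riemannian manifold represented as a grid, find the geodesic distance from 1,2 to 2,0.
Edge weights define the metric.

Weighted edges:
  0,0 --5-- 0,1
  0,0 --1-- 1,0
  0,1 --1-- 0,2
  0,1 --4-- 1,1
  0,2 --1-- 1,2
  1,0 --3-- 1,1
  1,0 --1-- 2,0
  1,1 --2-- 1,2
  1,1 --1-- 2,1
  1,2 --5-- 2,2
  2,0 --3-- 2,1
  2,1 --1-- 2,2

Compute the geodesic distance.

Shortest path: 1,2 → 1,1 → 2,1 → 2,0, total weight = 6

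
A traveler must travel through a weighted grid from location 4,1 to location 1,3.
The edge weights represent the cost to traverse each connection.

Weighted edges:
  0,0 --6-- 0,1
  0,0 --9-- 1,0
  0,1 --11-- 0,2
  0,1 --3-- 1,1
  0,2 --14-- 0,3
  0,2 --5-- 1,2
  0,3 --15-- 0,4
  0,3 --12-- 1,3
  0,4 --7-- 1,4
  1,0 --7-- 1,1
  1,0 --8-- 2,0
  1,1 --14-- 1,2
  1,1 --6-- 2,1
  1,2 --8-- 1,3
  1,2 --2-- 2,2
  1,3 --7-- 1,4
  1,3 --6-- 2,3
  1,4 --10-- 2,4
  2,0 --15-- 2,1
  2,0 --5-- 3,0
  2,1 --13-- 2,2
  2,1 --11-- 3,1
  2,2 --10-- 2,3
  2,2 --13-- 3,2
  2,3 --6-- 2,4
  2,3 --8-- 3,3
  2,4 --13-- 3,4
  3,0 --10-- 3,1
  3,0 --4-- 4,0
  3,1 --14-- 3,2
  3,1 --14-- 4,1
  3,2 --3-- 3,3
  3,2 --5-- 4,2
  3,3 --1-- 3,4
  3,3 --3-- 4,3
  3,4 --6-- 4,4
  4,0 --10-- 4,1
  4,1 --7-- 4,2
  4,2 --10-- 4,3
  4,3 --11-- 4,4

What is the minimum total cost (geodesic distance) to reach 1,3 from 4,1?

Shortest path: 4,1 → 4,2 → 3,2 → 3,3 → 2,3 → 1,3, total weight = 29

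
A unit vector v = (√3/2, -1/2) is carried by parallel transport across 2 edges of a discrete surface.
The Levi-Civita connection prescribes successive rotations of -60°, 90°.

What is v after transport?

Total rotation: (-60°) + 90° = 30°. Final vector: (1, 0)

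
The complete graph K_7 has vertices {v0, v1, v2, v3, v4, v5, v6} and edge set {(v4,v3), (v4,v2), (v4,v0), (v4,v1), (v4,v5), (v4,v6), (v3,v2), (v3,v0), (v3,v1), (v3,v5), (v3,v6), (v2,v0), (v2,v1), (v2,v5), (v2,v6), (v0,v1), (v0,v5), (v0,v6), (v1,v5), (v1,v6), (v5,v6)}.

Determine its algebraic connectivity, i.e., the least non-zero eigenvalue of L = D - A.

For the complete graph K_n, L = nI − J (J = all-ones matrix). J has eigenvalues n (once, eigenvector 𝟙) and 0 (multiplicity n−1), so L has eigenvalues 0 (once) and n (multiplicity n−1). Here n = 7: eigenvalue 0 once and 7 with multiplicity 6.
Laplacian eigenvalues: [0.0, 7.0, 7.0, 7.0, 7.0, 7.0, 7.0]. Algebraic connectivity (smallest non-zero eigenvalue) = 7.0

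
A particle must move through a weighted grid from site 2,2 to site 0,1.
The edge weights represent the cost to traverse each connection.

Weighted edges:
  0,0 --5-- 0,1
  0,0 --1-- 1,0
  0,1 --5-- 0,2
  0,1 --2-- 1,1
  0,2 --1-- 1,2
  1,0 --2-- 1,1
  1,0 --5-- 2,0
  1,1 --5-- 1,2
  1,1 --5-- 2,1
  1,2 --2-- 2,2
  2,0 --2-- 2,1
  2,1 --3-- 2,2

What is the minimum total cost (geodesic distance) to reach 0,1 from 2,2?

Shortest path: 2,2 → 1,2 → 0,2 → 0,1, total weight = 8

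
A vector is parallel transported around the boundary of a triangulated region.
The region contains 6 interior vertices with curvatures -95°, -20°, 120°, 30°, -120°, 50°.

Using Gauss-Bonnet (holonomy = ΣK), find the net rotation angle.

Holonomy = total enclosed curvature = (-95°) + (-20°) + 120° + 30° + (-120°) + 50° = -35°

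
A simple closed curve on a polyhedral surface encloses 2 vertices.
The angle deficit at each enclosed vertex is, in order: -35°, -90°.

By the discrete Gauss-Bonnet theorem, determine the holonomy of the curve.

Holonomy = total enclosed curvature = (-35°) + (-90°) = -125°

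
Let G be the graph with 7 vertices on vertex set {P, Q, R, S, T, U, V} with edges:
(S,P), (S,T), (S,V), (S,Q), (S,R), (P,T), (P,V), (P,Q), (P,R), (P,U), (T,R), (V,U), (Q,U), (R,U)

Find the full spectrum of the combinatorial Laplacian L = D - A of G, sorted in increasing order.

Degrees: deg(P) = 6, deg(Q) = 3, deg(R) = 4, deg(S) = 5, deg(T) = 3, deg(U) = 4, deg(V) = 3.
L = D − A with rows/columns ordered (P, Q, R, S, T, U, V):
  [ 6, -1, -1, -1, -1, -1, -1]
  [-1,  3,  0, -1,  0, -1,  0]
  [-1,  0,  4, -1, -1, -1,  0]
  [-1, -1, -1,  5, -1,  0, -1]
  [-1,  0, -1, -1,  3,  0,  0]
  [-1, -1, -1,  0,  0,  4, -1]
  [-1,  0,  0, -1,  0, -1,  3]
Characteristic polynomial: det(λI − L) = λ(λ² − 9λ + 16)(λ − 3)(λ − 4)(λ − 5)(λ − 7).
Roots: λ = 0; (λ² − 9λ + 16) = 0 ⇒ λ = (9 ± √17)/2 ≈ 2.4384, 6.5616; (λ − 3) = 0 ⇒ λ = 3; (λ − 4) = 0 ⇒ λ = 4; (λ − 5) = 0 ⇒ λ = 5; (λ − 7) = 0 ⇒ λ = 7.
(Check: the roots sum (with multiplicity) to 28, matching trace L = Σdeg = 2·14 = 28.)
Laplacian eigenvalues (increasing order): [0.0, 2.4384, 3.0, 4.0, 5.0, 6.5616, 7.0]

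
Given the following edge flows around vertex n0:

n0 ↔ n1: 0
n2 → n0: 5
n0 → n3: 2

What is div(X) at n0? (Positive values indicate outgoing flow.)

Divergence = sum of outgoing flows = 0 + (-5) + 2 = -3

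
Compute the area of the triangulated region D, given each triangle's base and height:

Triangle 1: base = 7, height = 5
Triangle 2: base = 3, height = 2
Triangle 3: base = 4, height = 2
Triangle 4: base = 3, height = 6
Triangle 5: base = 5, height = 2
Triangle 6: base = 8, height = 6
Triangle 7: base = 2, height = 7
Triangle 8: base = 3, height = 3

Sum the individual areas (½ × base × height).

(1/2)×7×5 + (1/2)×3×2 + (1/2)×4×2 + (1/2)×3×6 + (1/2)×5×2 + (1/2)×8×6 + (1/2)×2×7 + (1/2)×3×3 = 74.0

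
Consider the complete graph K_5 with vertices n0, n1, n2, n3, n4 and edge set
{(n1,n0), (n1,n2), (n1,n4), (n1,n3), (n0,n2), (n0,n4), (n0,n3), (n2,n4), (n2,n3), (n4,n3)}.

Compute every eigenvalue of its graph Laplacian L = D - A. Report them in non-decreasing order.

For the complete graph K_n, L = nI − J (J = all-ones matrix). J has eigenvalues n (once, eigenvector 𝟙) and 0 (multiplicity n−1), so L has eigenvalues 0 (once) and n (multiplicity n−1). Here n = 5: eigenvalue 0 once and 5 with multiplicity 4.
Laplacian eigenvalues (increasing order): [0.0, 5.0, 5.0, 5.0, 5.0]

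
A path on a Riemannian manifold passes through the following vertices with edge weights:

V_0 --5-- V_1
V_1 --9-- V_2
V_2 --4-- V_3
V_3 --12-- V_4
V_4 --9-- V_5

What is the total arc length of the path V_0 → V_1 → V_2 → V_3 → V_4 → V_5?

Arc length = 5 + 9 + 4 + 12 + 9 = 39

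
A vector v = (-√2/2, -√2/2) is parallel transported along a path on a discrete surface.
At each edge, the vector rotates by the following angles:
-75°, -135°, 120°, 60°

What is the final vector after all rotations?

Total rotation: (-75°) + (-135°) + 120° + 60° = -30°. Final vector: (-0.9659, -0.2588)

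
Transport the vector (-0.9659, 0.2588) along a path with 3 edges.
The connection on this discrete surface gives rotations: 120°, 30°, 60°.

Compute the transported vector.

Total rotation: 120° + 30° + 60° = 210° ≡ -150° (mod 360°). Final vector: (0.9659, 0.2588)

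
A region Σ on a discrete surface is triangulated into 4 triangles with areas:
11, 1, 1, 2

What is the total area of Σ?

11 + 1 + 1 + 2 = 15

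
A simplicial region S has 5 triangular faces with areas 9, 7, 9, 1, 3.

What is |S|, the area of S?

9 + 7 + 9 + 1 + 3 = 29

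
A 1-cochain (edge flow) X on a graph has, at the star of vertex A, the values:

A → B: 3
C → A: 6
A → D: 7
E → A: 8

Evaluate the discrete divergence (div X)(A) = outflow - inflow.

Divergence = sum of outgoing flows = 3 + (-6) + 7 + (-8) = -4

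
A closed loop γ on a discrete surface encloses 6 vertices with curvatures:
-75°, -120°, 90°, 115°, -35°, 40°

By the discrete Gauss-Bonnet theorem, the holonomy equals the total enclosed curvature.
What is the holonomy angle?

Holonomy = total enclosed curvature = (-75°) + (-120°) + 90° + 115° + (-35°) + 40° = 15°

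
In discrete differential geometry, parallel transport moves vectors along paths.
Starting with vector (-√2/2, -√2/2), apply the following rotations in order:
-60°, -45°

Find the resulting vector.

Total rotation: (-60°) + (-45°) = -105°. Final vector: (-0.5000, 0.8660)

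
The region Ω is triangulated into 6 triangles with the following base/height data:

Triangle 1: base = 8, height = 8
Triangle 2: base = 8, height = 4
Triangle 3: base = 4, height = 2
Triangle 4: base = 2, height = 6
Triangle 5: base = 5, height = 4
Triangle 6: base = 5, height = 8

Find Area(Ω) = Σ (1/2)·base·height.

(1/2)×8×8 + (1/2)×8×4 + (1/2)×4×2 + (1/2)×2×6 + (1/2)×5×4 + (1/2)×5×8 = 88.0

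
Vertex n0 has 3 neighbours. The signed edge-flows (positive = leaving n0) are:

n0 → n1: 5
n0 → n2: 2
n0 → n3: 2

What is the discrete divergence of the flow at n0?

Divergence = sum of outgoing flows = 5 + 2 + 2 = 9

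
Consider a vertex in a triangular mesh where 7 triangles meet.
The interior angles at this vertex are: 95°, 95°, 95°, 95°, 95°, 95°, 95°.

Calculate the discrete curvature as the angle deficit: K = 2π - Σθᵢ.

Sum of angles = 665°. K = 360° - 665° = -305°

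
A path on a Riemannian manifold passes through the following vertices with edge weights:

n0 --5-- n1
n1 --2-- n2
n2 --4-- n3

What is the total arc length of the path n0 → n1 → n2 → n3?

Arc length = 5 + 2 + 4 = 11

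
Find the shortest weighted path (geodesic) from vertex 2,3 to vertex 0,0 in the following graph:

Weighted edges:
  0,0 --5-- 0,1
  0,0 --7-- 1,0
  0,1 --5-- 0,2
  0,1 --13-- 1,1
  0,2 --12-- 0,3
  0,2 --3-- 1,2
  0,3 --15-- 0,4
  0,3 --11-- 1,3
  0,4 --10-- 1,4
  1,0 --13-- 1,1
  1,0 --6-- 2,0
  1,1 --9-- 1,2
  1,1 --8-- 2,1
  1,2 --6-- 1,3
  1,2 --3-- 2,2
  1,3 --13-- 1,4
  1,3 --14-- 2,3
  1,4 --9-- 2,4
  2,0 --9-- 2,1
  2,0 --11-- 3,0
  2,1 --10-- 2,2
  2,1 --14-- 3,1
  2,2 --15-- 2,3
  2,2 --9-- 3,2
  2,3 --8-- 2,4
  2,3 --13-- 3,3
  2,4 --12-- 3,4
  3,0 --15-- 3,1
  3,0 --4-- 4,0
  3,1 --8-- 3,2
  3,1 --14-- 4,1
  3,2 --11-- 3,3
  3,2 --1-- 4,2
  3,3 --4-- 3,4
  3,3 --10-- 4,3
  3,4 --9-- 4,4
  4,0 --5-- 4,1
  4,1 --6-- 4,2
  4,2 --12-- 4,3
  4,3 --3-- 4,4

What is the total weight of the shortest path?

Shortest path: 2,3 → 2,2 → 1,2 → 0,2 → 0,1 → 0,0, total weight = 31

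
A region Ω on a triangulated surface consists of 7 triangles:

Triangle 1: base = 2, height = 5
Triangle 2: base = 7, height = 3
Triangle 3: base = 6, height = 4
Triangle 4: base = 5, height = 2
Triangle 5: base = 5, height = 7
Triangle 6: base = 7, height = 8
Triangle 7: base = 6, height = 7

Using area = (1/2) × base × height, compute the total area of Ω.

(1/2)×2×5 + (1/2)×7×3 + (1/2)×6×4 + (1/2)×5×2 + (1/2)×5×7 + (1/2)×7×8 + (1/2)×6×7 = 99.0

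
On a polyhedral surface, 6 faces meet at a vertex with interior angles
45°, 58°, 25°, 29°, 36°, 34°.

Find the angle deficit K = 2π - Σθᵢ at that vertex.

Sum of angles = 227°. K = 360° - 227° = 133° = 133π/180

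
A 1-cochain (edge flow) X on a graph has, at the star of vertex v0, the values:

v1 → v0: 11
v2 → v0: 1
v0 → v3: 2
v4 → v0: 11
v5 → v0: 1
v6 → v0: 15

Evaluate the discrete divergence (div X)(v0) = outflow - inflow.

Divergence = sum of outgoing flows = (-11) + (-1) + 2 + (-11) + (-1) + (-15) = -37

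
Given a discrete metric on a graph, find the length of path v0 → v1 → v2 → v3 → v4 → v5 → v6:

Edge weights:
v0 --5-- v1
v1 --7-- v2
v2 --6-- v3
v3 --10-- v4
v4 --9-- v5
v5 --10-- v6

Arc length = 5 + 7 + 6 + 10 + 9 + 10 = 47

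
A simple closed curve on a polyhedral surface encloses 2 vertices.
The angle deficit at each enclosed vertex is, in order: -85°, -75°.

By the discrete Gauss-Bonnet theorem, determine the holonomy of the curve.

Holonomy = total enclosed curvature = (-85°) + (-75°) = -160°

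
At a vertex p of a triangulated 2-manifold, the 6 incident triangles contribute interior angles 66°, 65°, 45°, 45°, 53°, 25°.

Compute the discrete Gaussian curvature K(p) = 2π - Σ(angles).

Sum of angles = 299°. K = 360° - 299° = 61° = 61π/180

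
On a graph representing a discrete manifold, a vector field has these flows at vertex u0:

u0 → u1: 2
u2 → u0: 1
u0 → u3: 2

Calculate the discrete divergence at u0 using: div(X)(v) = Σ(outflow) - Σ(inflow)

Divergence = sum of outgoing flows = 2 + (-1) + 2 = 3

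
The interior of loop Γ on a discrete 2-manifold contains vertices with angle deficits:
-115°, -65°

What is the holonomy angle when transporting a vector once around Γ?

Holonomy = total enclosed curvature = (-115°) + (-65°) = -180°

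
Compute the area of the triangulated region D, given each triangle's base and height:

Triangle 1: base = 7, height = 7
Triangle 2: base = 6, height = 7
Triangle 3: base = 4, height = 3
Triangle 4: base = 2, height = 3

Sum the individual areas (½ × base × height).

(1/2)×7×7 + (1/2)×6×7 + (1/2)×4×3 + (1/2)×2×3 = 54.5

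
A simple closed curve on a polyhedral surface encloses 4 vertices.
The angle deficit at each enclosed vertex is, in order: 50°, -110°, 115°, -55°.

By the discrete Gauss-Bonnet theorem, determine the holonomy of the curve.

Holonomy = total enclosed curvature = 50° + (-110°) + 115° + (-55°) = 0°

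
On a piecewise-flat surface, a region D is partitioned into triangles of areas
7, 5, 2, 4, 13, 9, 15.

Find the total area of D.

7 + 5 + 2 + 4 + 13 + 9 + 15 = 55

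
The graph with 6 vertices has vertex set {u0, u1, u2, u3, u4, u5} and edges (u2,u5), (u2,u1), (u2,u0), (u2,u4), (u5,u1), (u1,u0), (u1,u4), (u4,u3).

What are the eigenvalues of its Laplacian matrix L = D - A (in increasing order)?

Degrees: deg(u0) = 2, deg(u1) = 4, deg(u2) = 4, deg(u3) = 1, deg(u4) = 3, deg(u5) = 2.
L = D − A with rows/columns ordered (u0, u1, u2, u3, u4, u5):
  [ 2, -1, -1,  0,  0,  0]
  [-1,  4, -1,  0, -1, -1]
  [-1, -1,  4,  0, -1, -1]
  [ 0,  0,  0,  1, -1,  0]
  [ 0, -1, -1, -1,  3,  0]
  [ 0, -1, -1,  0,  0,  2]
Characteristic polynomial: det(λI − L) = λ(λ² − 6λ + 4)(λ − 2)(λ − 3)(λ − 5).
Roots: λ = 0; (λ² − 6λ + 4) = 0 ⇒ λ = 3 ± √5 ≈ 0.7639, 5.2361; (λ − 2) = 0 ⇒ λ = 2; (λ − 3) = 0 ⇒ λ = 3; (λ − 5) = 0 ⇒ λ = 5.
(Check: the roots sum (with multiplicity) to 16, matching trace L = Σdeg = 2·8 = 16.)
Laplacian eigenvalues (increasing order): [0.0, 0.7639, 2.0, 3.0, 5.0, 5.2361]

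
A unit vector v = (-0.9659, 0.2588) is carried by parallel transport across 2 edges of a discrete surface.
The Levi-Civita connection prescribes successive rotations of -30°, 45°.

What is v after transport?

Total rotation: (-30°) + 45° = 15°. Final vector: (-1, 0)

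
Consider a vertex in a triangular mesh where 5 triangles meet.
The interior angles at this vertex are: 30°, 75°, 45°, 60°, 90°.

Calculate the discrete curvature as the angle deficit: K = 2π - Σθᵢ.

Sum of angles = 300°. K = 360° - 300° = 60°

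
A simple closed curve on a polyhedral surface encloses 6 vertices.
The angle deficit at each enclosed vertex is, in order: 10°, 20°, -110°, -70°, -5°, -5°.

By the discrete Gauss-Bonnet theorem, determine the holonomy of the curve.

Holonomy = total enclosed curvature = 10° + 20° + (-110°) + (-70°) + (-5°) + (-5°) = -160°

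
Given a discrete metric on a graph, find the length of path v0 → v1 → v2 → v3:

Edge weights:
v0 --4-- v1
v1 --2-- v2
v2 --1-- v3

Arc length = 4 + 2 + 1 = 7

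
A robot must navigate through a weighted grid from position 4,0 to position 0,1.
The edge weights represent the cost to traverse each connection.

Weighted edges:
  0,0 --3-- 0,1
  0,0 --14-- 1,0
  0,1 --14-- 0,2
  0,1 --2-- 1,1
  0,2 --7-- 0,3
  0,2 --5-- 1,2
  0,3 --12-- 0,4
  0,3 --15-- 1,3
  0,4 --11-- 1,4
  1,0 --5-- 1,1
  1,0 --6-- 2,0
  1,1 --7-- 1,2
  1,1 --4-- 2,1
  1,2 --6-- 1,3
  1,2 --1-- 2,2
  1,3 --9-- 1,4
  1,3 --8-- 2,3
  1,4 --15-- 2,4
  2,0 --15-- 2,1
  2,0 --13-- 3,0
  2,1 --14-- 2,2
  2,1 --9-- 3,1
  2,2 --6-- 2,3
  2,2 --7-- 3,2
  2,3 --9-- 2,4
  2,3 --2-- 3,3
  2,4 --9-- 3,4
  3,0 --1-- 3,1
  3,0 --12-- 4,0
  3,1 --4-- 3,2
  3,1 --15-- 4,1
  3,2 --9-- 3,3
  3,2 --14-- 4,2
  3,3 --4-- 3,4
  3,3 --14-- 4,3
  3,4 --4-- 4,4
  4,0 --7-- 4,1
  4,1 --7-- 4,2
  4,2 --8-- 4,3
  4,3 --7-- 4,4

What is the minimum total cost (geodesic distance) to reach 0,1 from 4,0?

Shortest path: 4,0 → 3,0 → 3,1 → 2,1 → 1,1 → 0,1, total weight = 28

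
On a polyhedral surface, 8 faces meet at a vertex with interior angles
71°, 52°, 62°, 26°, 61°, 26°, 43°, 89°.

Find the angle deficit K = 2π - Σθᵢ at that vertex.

Sum of angles = 430°. K = 360° - 430° = -70° = -7π/18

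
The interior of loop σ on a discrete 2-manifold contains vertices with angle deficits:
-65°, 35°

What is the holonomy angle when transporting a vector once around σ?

Holonomy = total enclosed curvature = (-65°) + 35° = -30°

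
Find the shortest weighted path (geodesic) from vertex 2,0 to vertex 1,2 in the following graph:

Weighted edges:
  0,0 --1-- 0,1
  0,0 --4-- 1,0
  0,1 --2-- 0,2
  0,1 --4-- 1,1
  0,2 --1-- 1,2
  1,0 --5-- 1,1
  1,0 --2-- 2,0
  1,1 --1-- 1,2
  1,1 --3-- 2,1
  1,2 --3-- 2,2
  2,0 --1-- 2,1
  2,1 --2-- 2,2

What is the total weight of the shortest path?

Shortest path: 2,0 → 2,1 → 1,1 → 1,2, total weight = 5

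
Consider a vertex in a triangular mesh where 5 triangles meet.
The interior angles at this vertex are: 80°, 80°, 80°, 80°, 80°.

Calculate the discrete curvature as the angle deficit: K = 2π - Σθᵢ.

Sum of angles = 400°. K = 360° - 400° = -40° = -2π/9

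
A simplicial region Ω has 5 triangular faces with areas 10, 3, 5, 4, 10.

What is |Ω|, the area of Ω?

10 + 3 + 5 + 4 + 10 = 32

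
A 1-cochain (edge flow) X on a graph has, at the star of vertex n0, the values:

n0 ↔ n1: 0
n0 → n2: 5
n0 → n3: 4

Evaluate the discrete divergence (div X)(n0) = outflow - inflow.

Divergence = sum of outgoing flows = 0 + 5 + 4 = 9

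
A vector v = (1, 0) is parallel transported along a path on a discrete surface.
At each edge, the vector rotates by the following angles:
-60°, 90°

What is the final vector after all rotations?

Total rotation: (-60°) + 90° = 30°. Final vector: (0.8660, 0.5000)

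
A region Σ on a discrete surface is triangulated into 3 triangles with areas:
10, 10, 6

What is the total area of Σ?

10 + 10 + 6 = 26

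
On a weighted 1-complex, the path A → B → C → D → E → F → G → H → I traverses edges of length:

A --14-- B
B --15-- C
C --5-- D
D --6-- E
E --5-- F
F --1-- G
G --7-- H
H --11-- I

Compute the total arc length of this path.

Arc length = 14 + 15 + 5 + 6 + 5 + 1 + 7 + 11 = 64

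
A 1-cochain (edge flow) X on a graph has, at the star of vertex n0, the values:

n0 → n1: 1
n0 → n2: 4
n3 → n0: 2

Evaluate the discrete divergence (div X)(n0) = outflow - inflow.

Divergence = sum of outgoing flows = 1 + 4 + (-2) = 3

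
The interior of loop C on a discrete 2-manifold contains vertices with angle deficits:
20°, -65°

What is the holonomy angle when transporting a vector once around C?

Holonomy = total enclosed curvature = 20° + (-65°) = -45°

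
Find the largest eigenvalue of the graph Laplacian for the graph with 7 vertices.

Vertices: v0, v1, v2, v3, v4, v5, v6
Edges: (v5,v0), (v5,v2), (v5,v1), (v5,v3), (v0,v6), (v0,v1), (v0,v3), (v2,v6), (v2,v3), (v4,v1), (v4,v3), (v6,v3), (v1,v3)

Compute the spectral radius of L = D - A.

Degrees: deg(v0) = 4, deg(v1) = 4, deg(v2) = 3, deg(v3) = 6, deg(v4) = 2, deg(v5) = 4, deg(v6) = 3.
L = D − A with rows/columns ordered (v0, v1, v2, v3, v4, v5, v6):
  [ 4, -1,  0, -1,  0, -1, -1]
  [-1,  4,  0, -1, -1, -1,  0]
  [ 0,  0,  3, -1,  0, -1, -1]
  [-1, -1, -1,  6, -1, -1, -1]
  [ 0, -1,  0, -1,  2,  0,  0]
  [-1, -1, -1, -1,  0,  4,  0]
  [-1,  0, -1, -1,  0,  0,  3]
Characteristic polynomial: det(λI − L) = λ(λ² − 7λ + 9)(λ − 3)(λ² − 9λ + 19)(λ − 7).
Roots: λ = 0; (λ² − 7λ + 9) = 0 ⇒ λ = (7 ± √13)/2 ≈ 1.6972, 5.3028; (λ − 3) = 0 ⇒ λ = 3; (λ² − 9λ + 19) = 0 ⇒ λ = (9 ± √5)/2 ≈ 3.382, 5.618; (λ − 7) = 0 ⇒ λ = 7.
(Check: the roots sum (with multiplicity) to 26, matching trace L = Σdeg = 2·13 = 26.)
Laplacian eigenvalues: [0.0, 1.6972, 3.0, 3.382, 5.3028, 5.618, 7.0]. Largest eigenvalue (spectral radius) = 7.0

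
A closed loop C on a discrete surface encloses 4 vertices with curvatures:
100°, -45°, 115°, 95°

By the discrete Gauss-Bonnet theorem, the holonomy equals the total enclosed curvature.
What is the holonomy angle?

Holonomy = total enclosed curvature = 100° + (-45°) + 115° + 95° = 265°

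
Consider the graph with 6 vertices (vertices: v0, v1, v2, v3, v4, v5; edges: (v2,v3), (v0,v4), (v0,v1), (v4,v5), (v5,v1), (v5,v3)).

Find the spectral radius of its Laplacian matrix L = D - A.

Degrees: deg(v0) = 2, deg(v1) = 2, deg(v2) = 1, deg(v3) = 2, deg(v4) = 2, deg(v5) = 3.
L = D − A with rows/columns ordered (v0, v1, v2, v3, v4, v5):
  [ 2, -1,  0,  0, -1,  0]
  [-1,  2,  0,  0,  0, -1]
  [ 0,  0,  1, -1,  0,  0]
  [ 0,  0, -1,  2,  0, -1]
  [-1,  0,  0,  0,  2, -1]
  [ 0, -1,  0, -1, -1,  3]
Characteristic polynomial: det(λI − L) = λ(λ² − 5λ + 2)(λ − 2)²(λ − 3).
Roots: λ = 0; (λ² − 5λ + 2) = 0 ⇒ λ = (5 ± √17)/2 ≈ 0.4384, 4.5616; (λ − 2) = 0 ⇒ λ = 2 (multiplicity 2); (λ − 3) = 0 ⇒ λ = 3.
(Check: the roots sum (with multiplicity) to 12, matching trace L = Σdeg = 2·6 = 12.)
Laplacian eigenvalues: [0.0, 0.4384, 2.0, 2.0, 3.0, 4.5616]. Largest eigenvalue (spectral radius) = 4.5616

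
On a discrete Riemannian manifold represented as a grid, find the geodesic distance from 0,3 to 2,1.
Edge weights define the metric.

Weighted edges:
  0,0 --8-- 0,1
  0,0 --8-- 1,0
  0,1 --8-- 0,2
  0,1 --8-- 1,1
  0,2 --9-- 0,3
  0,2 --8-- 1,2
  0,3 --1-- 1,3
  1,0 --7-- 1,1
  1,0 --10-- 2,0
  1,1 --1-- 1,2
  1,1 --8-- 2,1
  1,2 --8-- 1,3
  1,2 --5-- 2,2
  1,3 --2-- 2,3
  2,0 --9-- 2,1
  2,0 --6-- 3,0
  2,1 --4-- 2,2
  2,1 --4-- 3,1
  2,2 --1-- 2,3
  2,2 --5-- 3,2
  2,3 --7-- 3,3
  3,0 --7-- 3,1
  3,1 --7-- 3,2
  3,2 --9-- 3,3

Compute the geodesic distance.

Shortest path: 0,3 → 1,3 → 2,3 → 2,2 → 2,1, total weight = 8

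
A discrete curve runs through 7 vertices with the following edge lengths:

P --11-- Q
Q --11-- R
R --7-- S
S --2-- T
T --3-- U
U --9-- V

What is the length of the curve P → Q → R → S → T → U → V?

Arc length = 11 + 11 + 7 + 2 + 3 + 9 = 43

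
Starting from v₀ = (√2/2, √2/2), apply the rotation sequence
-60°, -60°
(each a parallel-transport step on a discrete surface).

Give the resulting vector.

Total rotation: (-60°) + (-60°) = -120°. Final vector: (0.2588, -0.9659)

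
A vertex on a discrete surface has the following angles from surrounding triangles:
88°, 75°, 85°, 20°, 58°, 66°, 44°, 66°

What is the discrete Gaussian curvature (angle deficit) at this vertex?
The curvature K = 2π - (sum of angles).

Sum of angles = 502°. K = 360° - 502° = -142° = -71π/90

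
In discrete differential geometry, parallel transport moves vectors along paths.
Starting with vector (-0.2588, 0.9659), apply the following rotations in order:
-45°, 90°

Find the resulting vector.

Total rotation: (-45°) + 90° = 45°. Final vector: (-0.8660, 0.5000)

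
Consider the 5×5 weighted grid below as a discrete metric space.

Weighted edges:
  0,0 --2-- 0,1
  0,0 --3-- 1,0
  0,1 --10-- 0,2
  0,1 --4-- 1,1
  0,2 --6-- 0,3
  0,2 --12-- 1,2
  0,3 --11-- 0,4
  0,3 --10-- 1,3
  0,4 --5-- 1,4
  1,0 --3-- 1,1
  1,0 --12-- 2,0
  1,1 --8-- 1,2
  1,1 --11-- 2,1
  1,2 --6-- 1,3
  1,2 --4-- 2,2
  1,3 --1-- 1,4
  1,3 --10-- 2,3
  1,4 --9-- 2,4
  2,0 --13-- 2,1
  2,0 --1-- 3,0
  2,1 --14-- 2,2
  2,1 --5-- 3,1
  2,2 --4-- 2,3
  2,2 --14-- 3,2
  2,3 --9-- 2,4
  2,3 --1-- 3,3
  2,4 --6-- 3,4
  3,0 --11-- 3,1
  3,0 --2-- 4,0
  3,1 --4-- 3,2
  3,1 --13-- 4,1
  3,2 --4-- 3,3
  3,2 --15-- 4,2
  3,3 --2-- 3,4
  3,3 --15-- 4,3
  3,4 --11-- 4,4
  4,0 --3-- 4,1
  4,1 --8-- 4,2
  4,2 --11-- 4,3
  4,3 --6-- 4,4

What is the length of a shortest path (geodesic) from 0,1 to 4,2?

Shortest path: 0,1 → 0,0 → 1,0 → 2,0 → 3,0 → 4,0 → 4,1 → 4,2, total weight = 31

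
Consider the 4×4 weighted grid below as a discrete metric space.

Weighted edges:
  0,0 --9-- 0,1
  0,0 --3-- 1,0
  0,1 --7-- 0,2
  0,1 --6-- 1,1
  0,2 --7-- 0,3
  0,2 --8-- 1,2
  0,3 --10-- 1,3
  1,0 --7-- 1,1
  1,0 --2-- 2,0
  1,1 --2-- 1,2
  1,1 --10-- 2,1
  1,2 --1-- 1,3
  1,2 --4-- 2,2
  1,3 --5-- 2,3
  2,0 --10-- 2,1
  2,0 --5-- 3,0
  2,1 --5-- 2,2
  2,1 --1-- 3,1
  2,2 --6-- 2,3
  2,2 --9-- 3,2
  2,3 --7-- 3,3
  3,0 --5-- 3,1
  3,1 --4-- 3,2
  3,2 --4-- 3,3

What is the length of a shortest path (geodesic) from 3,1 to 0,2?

Shortest path: 3,1 → 2,1 → 2,2 → 1,2 → 0,2, total weight = 18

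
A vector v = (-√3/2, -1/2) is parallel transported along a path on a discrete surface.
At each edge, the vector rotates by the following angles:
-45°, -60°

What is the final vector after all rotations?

Total rotation: (-45°) + (-60°) = -105°. Final vector: (-0.2588, 0.9659)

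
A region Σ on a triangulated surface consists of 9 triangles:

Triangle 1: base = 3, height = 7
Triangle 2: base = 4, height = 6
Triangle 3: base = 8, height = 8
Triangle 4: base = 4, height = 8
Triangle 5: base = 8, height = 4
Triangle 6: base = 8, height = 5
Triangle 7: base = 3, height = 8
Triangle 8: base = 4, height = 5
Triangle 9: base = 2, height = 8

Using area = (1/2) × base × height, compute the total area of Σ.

(1/2)×3×7 + (1/2)×4×6 + (1/2)×8×8 + (1/2)×4×8 + (1/2)×8×4 + (1/2)×8×5 + (1/2)×3×8 + (1/2)×4×5 + (1/2)×2×8 = 136.5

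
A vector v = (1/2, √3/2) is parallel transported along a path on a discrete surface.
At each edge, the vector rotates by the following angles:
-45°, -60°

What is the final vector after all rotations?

Total rotation: (-45°) + (-60°) = -105°. Final vector: (0.7071, -0.7071)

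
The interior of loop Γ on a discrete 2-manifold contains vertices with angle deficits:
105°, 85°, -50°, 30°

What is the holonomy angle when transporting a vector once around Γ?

Holonomy = total enclosed curvature = 105° + 85° + (-50°) + 30° = 170°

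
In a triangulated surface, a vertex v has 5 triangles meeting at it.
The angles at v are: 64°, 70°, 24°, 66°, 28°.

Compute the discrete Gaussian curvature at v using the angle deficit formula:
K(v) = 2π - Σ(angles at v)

Sum of angles = 252°. K = 360° - 252° = 108° = 3π/5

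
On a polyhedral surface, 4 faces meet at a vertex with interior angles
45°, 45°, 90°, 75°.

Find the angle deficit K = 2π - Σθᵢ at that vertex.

Sum of angles = 255°. K = 360° - 255° = 105° = 7π/12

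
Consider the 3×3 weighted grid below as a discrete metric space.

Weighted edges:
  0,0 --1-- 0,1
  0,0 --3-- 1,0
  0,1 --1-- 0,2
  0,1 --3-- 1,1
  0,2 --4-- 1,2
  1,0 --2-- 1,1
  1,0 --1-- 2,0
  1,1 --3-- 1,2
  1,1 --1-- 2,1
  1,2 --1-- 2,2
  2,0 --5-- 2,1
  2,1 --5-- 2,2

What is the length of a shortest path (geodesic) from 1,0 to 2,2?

Shortest path: 1,0 → 1,1 → 1,2 → 2,2, total weight = 6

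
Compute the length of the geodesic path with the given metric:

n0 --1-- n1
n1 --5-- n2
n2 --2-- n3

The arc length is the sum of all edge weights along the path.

Arc length = 1 + 5 + 2 = 8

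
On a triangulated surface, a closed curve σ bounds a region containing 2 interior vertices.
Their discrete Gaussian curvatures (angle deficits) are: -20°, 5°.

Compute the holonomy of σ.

Holonomy = total enclosed curvature = (-20°) + 5° = -15°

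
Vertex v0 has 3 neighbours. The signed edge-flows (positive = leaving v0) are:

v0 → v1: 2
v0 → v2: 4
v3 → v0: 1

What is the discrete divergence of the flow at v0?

Divergence = sum of outgoing flows = 2 + 4 + (-1) = 5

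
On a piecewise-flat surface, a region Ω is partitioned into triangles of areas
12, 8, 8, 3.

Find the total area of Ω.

12 + 8 + 8 + 3 = 31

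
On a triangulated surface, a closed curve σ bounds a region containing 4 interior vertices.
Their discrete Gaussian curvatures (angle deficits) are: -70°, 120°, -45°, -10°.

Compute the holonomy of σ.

Holonomy = total enclosed curvature = (-70°) + 120° + (-45°) + (-10°) = -5°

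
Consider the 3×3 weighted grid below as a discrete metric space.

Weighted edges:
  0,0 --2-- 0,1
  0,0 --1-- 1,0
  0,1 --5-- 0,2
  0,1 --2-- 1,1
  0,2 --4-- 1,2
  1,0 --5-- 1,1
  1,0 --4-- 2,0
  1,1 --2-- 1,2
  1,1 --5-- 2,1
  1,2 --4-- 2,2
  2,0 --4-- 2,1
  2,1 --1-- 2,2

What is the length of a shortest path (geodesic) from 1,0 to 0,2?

Shortest path: 1,0 → 0,0 → 0,1 → 0,2, total weight = 8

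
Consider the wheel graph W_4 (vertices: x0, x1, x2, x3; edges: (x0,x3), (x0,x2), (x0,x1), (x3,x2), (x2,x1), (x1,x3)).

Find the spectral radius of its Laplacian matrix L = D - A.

The wheel W_4 is the join K_1 ∨ C_3 (a hub joined to every vertex of a cycle of length 3). For a join G ∨ H (G on p vertices, H on q vertices) the Laplacian spectrum is 0, p+q, the eigenvalues of L(G) other than one 0 each shifted by +q, and the eigenvalues of L(H) other than one 0 each shifted by +p. With G = K_1 (p = 1, nothing left after dropping its 0) and H = C_3 (q = 3, eigenvalues 2 − 2cos(2πk/3), k = 0, …, 2; drop k = 0), the spectrum of W_4 is 0, 4, and 1 + (2 − 2cos(2πk/3)) = 3 − 2cos(2πk/3) for k = 1, …, 2:
k=1: 3 − 2cos(2π/3) = 4.0; k=2: 3 − 2cos(4π/3) = 4.0.
Laplacian eigenvalues: [0.0, 4.0, 4.0, 4.0]. Largest eigenvalue (spectral radius) = 4.0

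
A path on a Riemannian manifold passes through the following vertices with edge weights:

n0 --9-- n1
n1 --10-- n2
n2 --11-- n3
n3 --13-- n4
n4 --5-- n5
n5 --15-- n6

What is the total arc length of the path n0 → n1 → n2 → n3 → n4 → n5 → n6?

Arc length = 9 + 10 + 11 + 13 + 5 + 15 = 63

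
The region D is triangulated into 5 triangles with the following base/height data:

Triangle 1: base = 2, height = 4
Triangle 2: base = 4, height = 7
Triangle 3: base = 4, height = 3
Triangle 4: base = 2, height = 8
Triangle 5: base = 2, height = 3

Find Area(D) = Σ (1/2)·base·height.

(1/2)×2×4 + (1/2)×4×7 + (1/2)×4×3 + (1/2)×2×8 + (1/2)×2×3 = 35.0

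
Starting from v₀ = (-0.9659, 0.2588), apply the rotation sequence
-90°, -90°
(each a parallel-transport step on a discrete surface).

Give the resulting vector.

Total rotation: (-90°) + (-90°) = -180° ≡ 180° (mod 360°). Final vector: (0.9659, -0.2588)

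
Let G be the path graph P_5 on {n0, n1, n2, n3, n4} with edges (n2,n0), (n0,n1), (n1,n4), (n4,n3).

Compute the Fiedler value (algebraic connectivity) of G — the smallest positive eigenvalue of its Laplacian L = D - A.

The path graph P_n has Laplacian eigenvalues λ_k = 2 − 2cos(kπ/n), k = 0, 1, …, n−1. Here n = 5:
k=0: 2 − 2cos(0) = 0.0; k=1: 2 − 2cos(π/5) = 0.382; k=2: 2 − 2cos(2π/5) = 1.382; k=3: 2 − 2cos(3π/5) = 2.618; k=4: 2 − 2cos(4π/5) = 3.618.
Laplacian eigenvalues: [0.0, 0.382, 1.382, 2.618, 3.618]. Algebraic connectivity (smallest non-zero eigenvalue) = 0.382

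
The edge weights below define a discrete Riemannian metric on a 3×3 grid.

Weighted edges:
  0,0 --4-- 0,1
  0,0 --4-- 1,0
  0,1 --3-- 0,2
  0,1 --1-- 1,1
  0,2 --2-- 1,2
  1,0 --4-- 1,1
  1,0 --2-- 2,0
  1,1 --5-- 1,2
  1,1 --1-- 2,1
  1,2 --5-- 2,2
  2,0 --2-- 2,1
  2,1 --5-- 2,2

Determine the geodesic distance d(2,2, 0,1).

Shortest path: 2,2 → 2,1 → 1,1 → 0,1, total weight = 7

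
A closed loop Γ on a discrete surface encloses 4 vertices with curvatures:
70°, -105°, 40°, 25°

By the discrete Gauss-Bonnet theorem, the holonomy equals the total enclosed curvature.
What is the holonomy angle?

Holonomy = total enclosed curvature = 70° + (-105°) + 40° + 25° = 30°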